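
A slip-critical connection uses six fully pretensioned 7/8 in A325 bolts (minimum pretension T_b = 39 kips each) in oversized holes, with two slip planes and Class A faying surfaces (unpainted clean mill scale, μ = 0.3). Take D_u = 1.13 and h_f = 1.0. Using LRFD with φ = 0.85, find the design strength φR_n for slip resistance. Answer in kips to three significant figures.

R_n = μ · D_u · h_f · T_b · n_s · n_b = 0.3 × 1.13 × 1.0 × 39 × 2 × 6 = 158.7 kips.
Design strength φR_n = 0.85 × 158.7 = 135 kips.

135 kips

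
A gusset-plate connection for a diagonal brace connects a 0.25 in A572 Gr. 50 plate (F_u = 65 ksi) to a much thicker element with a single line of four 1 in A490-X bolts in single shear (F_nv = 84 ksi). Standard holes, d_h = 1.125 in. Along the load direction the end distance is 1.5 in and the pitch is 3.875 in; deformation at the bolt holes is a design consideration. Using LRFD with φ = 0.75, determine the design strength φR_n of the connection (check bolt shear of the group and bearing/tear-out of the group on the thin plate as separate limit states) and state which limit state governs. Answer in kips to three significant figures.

101 kips (bearing governs)

Bolt shear: A_b = π·1²/4 = 0.7854 in²; R_n = 84 × 0.7854 × 4 × 1 = 263.9 kips → 0.75 × 263.9 = 198 kips.
Bearing (1.2 l_c t F_u ≤ 2.4 d t F_u): upper limit = 2.4·1·0.25·65 = 39 kips.
  Edge l_c = 1.5 − 1.125/2 = 0.9375 → r_n = 18.28 kips; interior l_c = 3.875 − 1.125 = 2.75 → r_n = 39 kips.
  R_n,bearing = 1·18.28 + 3·39 = 135.3 kips → 0.75 × 135.3 = 101 kips.
Bearing governs: 101 kips.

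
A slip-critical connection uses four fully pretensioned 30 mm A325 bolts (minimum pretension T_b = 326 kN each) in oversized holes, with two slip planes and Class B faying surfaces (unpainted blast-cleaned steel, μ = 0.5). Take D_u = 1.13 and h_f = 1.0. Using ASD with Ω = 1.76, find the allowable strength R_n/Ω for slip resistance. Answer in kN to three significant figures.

R_n = μ · D_u · h_f · T_b · n_s · n_b = 0.5 × 1.13 × 1.0 × 326 × 2 × 4 = 1474 kN.
Allowable strength R_n/Ω = 1474 / 1.76 = 837 kN.

837 kN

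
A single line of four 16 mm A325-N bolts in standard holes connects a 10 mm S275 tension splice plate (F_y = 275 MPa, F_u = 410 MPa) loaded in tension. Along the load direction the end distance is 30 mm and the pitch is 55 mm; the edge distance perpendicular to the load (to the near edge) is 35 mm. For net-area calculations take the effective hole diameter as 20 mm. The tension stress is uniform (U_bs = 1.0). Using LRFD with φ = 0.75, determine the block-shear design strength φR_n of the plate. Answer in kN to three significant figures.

Shear plane L_v = 30 + 3·55 = 195 mm; A_gv = 195 × 10 = 1950 mm².
A_nv = (195 − 3.5·20) × 10 = 1250 mm².
A_nt = (35 − 0.5·20) × 10 = 250 mm².
0.6 F_u A_nv = 307.5 kN; 0.6 F_y A_gv = 321.8 kN → shear rupture governs the shear term.
R_n = 307.5 + 1.0 × 410 × 250 / 1000 = 410 kN.
Design strength φR_n = 0.75 × 410 = 308 kN.

308 kN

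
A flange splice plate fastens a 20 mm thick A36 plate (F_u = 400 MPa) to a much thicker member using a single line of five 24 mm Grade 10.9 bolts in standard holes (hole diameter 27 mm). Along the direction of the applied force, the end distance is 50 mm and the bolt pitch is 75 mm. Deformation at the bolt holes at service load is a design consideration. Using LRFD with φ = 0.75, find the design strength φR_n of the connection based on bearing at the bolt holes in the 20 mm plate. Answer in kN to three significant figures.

1650 kN

Per bolt r_n = 1.2 l_c t F_u ≤ 2.4 d t F_u; upper limit = 2.4 × 24 × 20 × 400 / 1000 = 460.8 kN.
Edge bolt: l_c = 50 − 27/2 = 36.5 mm → 1.2 × 36.5 × 20 × 400 / 1000 = 350.4 → r_n = 350.4 kN.
Interior bolts: l_c = 75 − 27 = 48 mm → 1.2 × 48 × 20 × 400 / 1000 = 460.8 → r_n = 460.8 kN.
R_n = 1 × 350.4 + 4 × 460.8 = 2194 kN.
Design strength φR_n = 0.75 × 2194 = 1650 kN.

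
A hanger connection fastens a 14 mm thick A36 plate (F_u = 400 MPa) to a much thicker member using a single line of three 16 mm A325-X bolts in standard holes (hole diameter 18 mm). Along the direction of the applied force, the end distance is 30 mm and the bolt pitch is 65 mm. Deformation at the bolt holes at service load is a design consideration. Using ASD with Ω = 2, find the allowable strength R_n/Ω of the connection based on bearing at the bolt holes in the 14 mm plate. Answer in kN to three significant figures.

Per bolt r_n = 1.2 l_c t F_u ≤ 2.4 d t F_u; upper limit = 2.4 × 16 × 14 × 400 / 1000 = 215 kN.
Edge bolt: l_c = 30 − 18/2 = 21 mm → 1.2 × 21 × 14 × 400 / 1000 = 141.1 → r_n = 141.1 kN.
Interior bolts: l_c = 65 − 18 = 47 mm → 1.2 × 47 × 14 × 400 / 1000 = 315.8 → r_n = 215 kN.
R_n = 1 × 141.1 + 2 × 215 = 571.2 kN.
Allowable strength R_n/Ω = 571.2 / 2 = 286 kN.

286 kN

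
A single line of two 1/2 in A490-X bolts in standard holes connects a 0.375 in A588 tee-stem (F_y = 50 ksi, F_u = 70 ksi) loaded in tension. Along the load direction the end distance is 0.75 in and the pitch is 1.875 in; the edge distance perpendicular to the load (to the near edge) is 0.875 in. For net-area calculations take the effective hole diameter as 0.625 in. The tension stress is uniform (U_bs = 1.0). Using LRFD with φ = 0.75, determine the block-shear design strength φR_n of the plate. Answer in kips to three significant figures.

Shear plane L_v = 0.75 + 1·1.875 = 2.625 in; A_gv = 2.625 × 0.375 = 0.9844 in².
A_nv = (2.625 − 1.5·0.625) × 0.375 = 0.6328 in².
A_nt = (0.875 − 0.5·0.625) × 0.375 = 0.2109 in².
0.6 F_u A_nv = 26.58 kips; 0.6 F_y A_gv = 29.53 kips → shear rupture governs the shear term.
R_n = 26.58 + 1.0 × 70 × 0.2109 = 41.34 kips.
Design strength φR_n = 0.75 × 41.34 = 31 kips.

31 kips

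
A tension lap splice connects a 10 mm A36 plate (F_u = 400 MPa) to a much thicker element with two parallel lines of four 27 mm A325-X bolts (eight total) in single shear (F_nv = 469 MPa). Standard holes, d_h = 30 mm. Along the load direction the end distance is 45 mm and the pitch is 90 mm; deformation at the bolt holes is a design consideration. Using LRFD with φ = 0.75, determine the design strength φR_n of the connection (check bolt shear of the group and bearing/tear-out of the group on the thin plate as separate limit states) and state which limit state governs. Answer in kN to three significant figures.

Bolt shear: A_b = π·27²/4 = 572.6 mm²; R_n = 469 × 572.6 × 8 × 1 / 1000 = 2148 kN → 0.75 × 2148 = 1610 kN.
Bearing (1.2 l_c t F_u ≤ 2.4 d t F_u): upper limit = 2.4·27·10·400 / 1000 = 259.2 kN.
  Edge l_c = 45 − 30/2 = 30 → r_n = 144 kN; interior l_c = 90 − 30 = 60 → r_n = 259.2 kN.
  R_n,bearing = 2·144 + 6·259.2 = 1843 kN → 0.75 × 1843 = 1380 kN.
Bearing governs: 1380 kN.

1380 kN (bearing governs)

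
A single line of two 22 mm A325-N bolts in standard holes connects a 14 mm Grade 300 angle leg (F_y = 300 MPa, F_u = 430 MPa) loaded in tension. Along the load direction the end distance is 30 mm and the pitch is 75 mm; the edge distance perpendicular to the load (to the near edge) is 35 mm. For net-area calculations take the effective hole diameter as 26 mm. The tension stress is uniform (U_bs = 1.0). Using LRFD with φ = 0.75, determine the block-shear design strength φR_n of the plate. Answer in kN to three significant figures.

278 kN

Shear plane L_v = 30 + 1·75 = 105 mm; A_gv = 105 × 14 = 1470 mm².
A_nv = (105 − 1.5·26) × 14 = 924 mm².
A_nt = (35 − 0.5·26) × 14 = 308 mm².
0.6 F_u A_nv = 238.4 kN; 0.6 F_y A_gv = 264.6 kN → shear rupture governs the shear term.
R_n = 238.4 + 1.0 × 430 × 308 / 1000 = 370.8 kN.
Design strength φR_n = 0.75 × 370.8 = 278 kN.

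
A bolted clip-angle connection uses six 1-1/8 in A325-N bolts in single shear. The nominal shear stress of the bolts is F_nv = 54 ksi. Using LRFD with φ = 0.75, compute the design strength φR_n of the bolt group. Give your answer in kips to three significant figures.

A_b = π × 1.125² / 4 = 0.994 in².
R_n = F_nv · A_b · n · n_s = 54 × 0.994 × 6 × 1 = 322.1 kips.
Design strength φR_n = 0.75 × 322.1 = 242 kips.

242 kips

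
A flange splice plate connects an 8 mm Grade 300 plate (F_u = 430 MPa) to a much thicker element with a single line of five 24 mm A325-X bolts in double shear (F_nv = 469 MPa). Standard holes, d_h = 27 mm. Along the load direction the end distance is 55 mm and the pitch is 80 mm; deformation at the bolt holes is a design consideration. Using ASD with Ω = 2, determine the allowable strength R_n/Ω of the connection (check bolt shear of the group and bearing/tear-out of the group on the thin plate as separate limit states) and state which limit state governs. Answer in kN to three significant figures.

482 kN (bearing governs)

Bolt shear: A_b = π·24²/4 = 452.4 mm²; R_n = 469 × 452.4 × 5 × 2 / 1000 = 2122 kN → 2122 / 2 = 1060 kN.
Bearing (1.2 l_c t F_u ≤ 2.4 d t F_u): upper limit = 2.4·24·8·430 / 1000 = 198.1 kN.
  Edge l_c = 55 − 27/2 = 41.5 → r_n = 171.3 kN; interior l_c = 80 − 27 = 53 → r_n = 198.1 kN.
  R_n,bearing = 1·171.3 + 4·198.1 = 963.9 kN → 963.9 / 2 = 482 kN.
Bearing governs: 482 kN.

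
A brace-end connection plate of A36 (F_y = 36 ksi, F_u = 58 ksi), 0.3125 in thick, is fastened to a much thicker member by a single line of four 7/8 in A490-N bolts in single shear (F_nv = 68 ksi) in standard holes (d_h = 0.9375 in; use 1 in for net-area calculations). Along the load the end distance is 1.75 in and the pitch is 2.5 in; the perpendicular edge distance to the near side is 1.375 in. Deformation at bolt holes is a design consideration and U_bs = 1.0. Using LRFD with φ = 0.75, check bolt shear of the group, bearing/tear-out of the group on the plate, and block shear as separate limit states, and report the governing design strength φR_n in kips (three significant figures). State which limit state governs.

Bolt shear: A_b = π·0.875²/4 = 0.6013 in²; R_n = 68 × 0.6013 × 4 × 1 = 163.6 kips → 0.75 × 163.6 = 123 kips.
Bearing: edge l_c = 1.281, r_n = 27.87 kips; interior l_c = 1.562, r_n = 33.98 kips; R_n = 27.87 + 3·33.98 = 129.8 kips → 97.4 kips.
Block shear: A_gv = 2.891, A_nv = 1.797, A_nt = 0.2734 in²; R_n = min(0.6F_uA_nv, 0.6F_yA_gv) + U_bs·F_u·A_nt = 78.3 kips → 58.7 kips.
Block shear governs: 58.7 kips.

58.7 kips (block shear governs)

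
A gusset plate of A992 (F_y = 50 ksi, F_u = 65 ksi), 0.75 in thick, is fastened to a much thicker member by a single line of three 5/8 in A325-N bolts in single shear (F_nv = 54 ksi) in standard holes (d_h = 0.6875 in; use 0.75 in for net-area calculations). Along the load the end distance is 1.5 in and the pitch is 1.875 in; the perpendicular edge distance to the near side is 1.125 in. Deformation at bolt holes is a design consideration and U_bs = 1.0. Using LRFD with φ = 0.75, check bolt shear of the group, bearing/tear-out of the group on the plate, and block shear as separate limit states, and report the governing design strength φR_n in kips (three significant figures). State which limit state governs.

Bolt shear: A_b = π·0.625²/4 = 0.3068 in²; R_n = 54 × 0.3068 × 3 × 1 = 49.7 kips → 0.75 × 49.7 = 37.3 kips.
Bearing: edge l_c = 1.156, r_n = 67.64 kips; interior l_c = 1.188, r_n = 69.47 kips; R_n = 67.64 + 2·69.47 = 206.6 kips → 155 kips.
Block shear: A_gv = 3.938, A_nv = 2.531, A_nt = 0.5625 in²; R_n = min(0.6F_uA_nv, 0.6F_yA_gv) + U_bs·F_u·A_nt = 135.3 kips → 101 kips.
Bolt shear governs: 37.3 kips.

37.3 kips (bolt shear governs)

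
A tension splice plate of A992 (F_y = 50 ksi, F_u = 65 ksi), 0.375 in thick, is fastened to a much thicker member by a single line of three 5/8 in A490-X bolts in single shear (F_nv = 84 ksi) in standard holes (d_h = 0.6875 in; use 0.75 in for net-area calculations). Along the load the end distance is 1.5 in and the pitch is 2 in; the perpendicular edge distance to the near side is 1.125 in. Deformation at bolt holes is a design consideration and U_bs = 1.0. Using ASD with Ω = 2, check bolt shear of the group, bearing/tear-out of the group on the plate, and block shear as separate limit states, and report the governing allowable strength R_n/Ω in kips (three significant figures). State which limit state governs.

Bolt shear: A_b = π·0.625²/4 = 0.3068 in²; R_n = 84 × 0.3068 × 3 × 1 = 77.31 kips → 77.31 / 2 = 38.7 kips.
Bearing: edge l_c = 1.156, r_n = 33.82 kips; interior l_c = 1.312, r_n = 36.56 kips; R_n = 33.82 + 2·36.56 = 106.9 kips → 53.5 kips.
Block shear: A_gv = 2.062, A_nv = 1.359, A_nt = 0.2812 in²; R_n = min(0.6F_uA_nv, 0.6F_yA_gv) + U_bs·F_u·A_nt = 71.3 kips → 35.6 kips.
Block shear governs: 35.6 kips.

35.6 kips (block shear governs)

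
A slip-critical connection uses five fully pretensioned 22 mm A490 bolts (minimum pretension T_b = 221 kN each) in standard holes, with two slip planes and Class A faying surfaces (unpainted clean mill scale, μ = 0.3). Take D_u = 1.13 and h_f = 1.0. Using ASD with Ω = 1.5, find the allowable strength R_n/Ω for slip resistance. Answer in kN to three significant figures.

499 kN

R_n = μ · D_u · h_f · T_b · n_s · n_b = 0.3 × 1.13 × 1.0 × 221 × 2 × 5 = 749.2 kN.
Allowable strength R_n/Ω = 749.2 / 1.5 = 499 kN.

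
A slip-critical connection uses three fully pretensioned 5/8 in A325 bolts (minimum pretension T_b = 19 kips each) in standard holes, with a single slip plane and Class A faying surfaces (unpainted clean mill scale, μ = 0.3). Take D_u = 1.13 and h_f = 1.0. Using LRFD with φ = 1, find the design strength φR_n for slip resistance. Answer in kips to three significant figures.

19.3 kips

R_n = μ · D_u · h_f · T_b · n_s · n_b = 0.3 × 1.13 × 1.0 × 19 × 1 × 3 = 19.32 kips.
Design strength φR_n = 1 × 19.32 = 19.3 kips.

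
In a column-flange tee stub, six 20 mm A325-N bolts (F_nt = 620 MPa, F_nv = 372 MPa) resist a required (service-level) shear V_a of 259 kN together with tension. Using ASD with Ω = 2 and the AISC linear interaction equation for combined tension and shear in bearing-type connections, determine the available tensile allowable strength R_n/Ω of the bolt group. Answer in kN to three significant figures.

A_b = π·20²/4 = 314.2 mm²; f_rv = 259 × 1000 / (6 × 314.2) = 137.4 MPa.
F'_nt = 1.3 F_nt − (Ω F_nt / F_nv) f_rv = 1.3·620 − (2·620/372)·137.4 = 348 MPa, capped at F_nt → F'_nt = 348 MPa.
R_n = F'_nt · A_b · n = 348 × 314.2 × 6 / 1000 = 655.9 kN.
Allowable strength R_n/Ω = 655.9 / 2 = 328 kN.

328 kN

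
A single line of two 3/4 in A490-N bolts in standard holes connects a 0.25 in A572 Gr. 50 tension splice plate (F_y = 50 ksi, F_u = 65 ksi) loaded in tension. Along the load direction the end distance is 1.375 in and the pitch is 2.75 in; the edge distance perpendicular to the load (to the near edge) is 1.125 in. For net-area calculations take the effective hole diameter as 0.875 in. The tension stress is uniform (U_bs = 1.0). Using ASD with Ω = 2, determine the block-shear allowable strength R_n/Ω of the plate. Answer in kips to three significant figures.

19.3 kips

Shear plane L_v = 1.375 + 1·2.75 = 4.125 in; A_gv = 4.125 × 0.25 = 1.031 in².
A_nv = (4.125 − 1.5·0.875) × 0.25 = 0.7031 in².
A_nt = (1.125 − 0.5·0.875) × 0.25 = 0.1719 in².
0.6 F_u A_nv = 27.42 kips; 0.6 F_y A_gv = 30.94 kips → shear rupture governs the shear term.
R_n = 27.42 + 1.0 × 65 × 0.1719 = 38.59 kips.
Allowable strength R_n/Ω = 38.59 / 2 = 19.3 kips.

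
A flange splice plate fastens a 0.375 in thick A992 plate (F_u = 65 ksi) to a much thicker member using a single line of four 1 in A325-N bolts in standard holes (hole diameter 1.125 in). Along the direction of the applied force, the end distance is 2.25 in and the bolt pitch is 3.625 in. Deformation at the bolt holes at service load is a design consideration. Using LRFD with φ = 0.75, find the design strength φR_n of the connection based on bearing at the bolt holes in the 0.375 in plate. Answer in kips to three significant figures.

169 kips

Per bolt r_n = 1.2 l_c t F_u ≤ 2.4 d t F_u; upper limit = 2.4 × 1 × 0.375 × 65 = 58.5 kips.
Edge bolt: l_c = 2.25 − 1.125/2 = 1.688 in → 1.2 × 1.688 × 0.375 × 65 = 49.36 → r_n = 49.36 kips.
Interior bolts: l_c = 3.625 − 1.125 = 2.5 in → 1.2 × 2.5 × 0.375 × 65 = 73.12 → r_n = 58.5 kips.
R_n = 1 × 49.36 + 3 × 58.5 = 224.9 kips.
Design strength φR_n = 0.75 × 224.9 = 169 kips.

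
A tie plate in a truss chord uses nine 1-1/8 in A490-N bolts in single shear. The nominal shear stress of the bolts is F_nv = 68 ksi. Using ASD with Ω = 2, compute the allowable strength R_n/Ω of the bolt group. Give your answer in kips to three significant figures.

A_b = π × 1.125² / 4 = 0.994 in².
R_n = F_nv · A_b · n · n_s = 68 × 0.994 × 9 × 1 = 608.3 kips.
Allowable strength R_n/Ω = 608.3 / 2 = 304 kips.

304 kips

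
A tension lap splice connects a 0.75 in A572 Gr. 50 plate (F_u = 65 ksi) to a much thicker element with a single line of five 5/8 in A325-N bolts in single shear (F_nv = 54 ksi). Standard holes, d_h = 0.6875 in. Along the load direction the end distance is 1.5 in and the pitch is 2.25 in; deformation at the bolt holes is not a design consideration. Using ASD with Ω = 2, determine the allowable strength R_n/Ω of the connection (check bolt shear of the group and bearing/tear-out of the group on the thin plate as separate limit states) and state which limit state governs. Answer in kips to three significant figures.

Bolt shear: A_b = π·0.625²/4 = 0.3068 in²; R_n = 54 × 0.3068 × 5 × 1 = 82.83 kips → 82.83 / 2 = 41.4 kips.
Bearing (1.5 l_c t F_u ≤ 3.0 d t F_u): upper limit = 3.0·0.625·0.75·65 = 91.41 kips.
  Edge l_c = 1.5 − 0.6875/2 = 1.156 → r_n = 84.55 kips; interior l_c = 2.25 − 0.6875 = 1.562 → r_n = 91.41 kips.
  R_n,bearing = 1·84.55 + 4·91.41 = 450.2 kips → 450.2 / 2 = 225 kips.
Bolt shear governs: 41.4 kips.

41.4 kips (bolt shear governs)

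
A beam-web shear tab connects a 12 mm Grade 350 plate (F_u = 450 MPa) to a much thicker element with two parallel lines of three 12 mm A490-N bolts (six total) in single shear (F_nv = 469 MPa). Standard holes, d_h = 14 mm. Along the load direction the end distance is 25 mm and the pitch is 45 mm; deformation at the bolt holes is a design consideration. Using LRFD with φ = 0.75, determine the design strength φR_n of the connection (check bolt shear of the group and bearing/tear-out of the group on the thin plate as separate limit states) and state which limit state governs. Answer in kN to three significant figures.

239 kN (bolt shear governs)

Bolt shear: A_b = π·12²/4 = 113.1 mm²; R_n = 469 × 113.1 × 6 × 1 / 1000 = 318.3 kN → 0.75 × 318.3 = 239 kN.
Bearing (1.2 l_c t F_u ≤ 2.4 d t F_u): upper limit = 2.4·12·12·450 / 1000 = 155.5 kN.
  Edge l_c = 25 − 14/2 = 18 → r_n = 116.6 kN; interior l_c = 45 − 14 = 31 → r_n = 155.5 kN.
  R_n,bearing = 2·116.6 + 4·155.5 = 855.4 kN → 0.75 × 855.4 = 642 kN.
Bolt shear governs: 239 kN.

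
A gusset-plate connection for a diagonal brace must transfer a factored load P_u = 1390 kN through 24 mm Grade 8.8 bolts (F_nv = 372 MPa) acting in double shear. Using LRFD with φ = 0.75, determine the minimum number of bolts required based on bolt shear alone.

6 bolts

A_b = π·24²/4 = 452.4 mm².
Per-bolt design strength φR_n = 0.75 × 372 × 452.4 × 2 / 1000 = 252.4 kN.
n ≥ 1390 / 252.4 = 5.506 → use 6 bolts.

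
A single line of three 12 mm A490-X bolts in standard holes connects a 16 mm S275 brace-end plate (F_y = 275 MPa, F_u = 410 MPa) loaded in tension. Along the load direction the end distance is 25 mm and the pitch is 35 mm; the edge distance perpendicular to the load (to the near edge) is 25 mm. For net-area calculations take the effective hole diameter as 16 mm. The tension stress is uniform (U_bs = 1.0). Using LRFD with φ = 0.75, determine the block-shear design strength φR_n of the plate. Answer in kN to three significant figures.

246 kN

Shear plane L_v = 25 + 2·35 = 95 mm; A_gv = 95 × 16 = 1520 mm².
A_nv = (95 − 2.5·16) × 16 = 880 mm².
A_nt = (25 − 0.5·16) × 16 = 272 mm².
0.6 F_u A_nv = 216.5 kN; 0.6 F_y A_gv = 250.8 kN → shear rupture governs the shear term.
R_n = 216.5 + 1.0 × 410 × 272 / 1000 = 328 kN.
Design strength φR_n = 0.75 × 328 = 246 kN.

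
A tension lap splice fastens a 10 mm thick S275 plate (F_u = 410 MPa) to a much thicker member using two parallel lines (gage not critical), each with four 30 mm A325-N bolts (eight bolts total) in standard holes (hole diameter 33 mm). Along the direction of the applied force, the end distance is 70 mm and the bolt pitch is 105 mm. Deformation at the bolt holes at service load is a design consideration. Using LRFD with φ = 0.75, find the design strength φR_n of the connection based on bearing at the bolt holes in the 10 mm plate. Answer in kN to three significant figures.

Per bolt r_n = 1.2 l_c t F_u ≤ 2.4 d t F_u; upper limit = 2.4 × 30 × 10 × 410 / 1000 = 295.2 kN.
Edge bolt: l_c = 70 − 33/2 = 53.5 mm → 1.2 × 53.5 × 10 × 410 / 1000 = 263.2 → r_n = 263.2 kN.
Interior bolts: l_c = 105 − 33 = 72 mm → 1.2 × 72 × 10 × 410 / 1000 = 354.2 → r_n = 295.2 kN.
R_n = 2 × 263.2 + 6 × 295.2 = 2298 kN.
Design strength φR_n = 0.75 × 2298 = 1720 kN.

1720 kN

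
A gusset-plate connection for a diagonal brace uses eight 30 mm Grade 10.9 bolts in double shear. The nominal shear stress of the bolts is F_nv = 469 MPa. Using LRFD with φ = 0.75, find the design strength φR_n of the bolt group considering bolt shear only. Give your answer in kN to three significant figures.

3980 kN

A_b = π × 30² / 4 = 706.9 mm².
R_n = F_nv · A_b · n · n_s = 469 × 706.9 × 8 × 2 / 1000 = 5304 kN.
Design strength φR_n = 0.75 × 5304 = 3980 kN.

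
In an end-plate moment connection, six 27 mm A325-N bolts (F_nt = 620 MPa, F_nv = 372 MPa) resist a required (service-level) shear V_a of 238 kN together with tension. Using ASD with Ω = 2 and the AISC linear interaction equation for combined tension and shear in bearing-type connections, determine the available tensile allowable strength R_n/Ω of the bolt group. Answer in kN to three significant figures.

A_b = π·27²/4 = 572.6 mm²; f_rv = 238 × 1000 / (6 × 572.6) = 69.28 MPa.
F'_nt = 1.3 F_nt − (Ω F_nt / F_nv) f_rv = 1.3·620 − (2·620/372)·69.28 = 575.1 MPa, capped at F_nt → F'_nt = 575.1 MPa.
R_n = F'_nt · A_b · n = 575.1 × 572.6 × 6 / 1000 = 1976 kN.
Allowable strength R_n/Ω = 1976 / 2 = 988 kN.

988 kN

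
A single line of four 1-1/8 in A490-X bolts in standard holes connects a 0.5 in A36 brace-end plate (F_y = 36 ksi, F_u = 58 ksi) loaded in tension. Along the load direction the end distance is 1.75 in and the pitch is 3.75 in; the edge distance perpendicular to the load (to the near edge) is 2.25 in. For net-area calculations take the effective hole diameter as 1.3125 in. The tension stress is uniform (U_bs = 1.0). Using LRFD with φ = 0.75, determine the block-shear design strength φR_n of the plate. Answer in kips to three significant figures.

140 kips

Shear plane L_v = 1.75 + 3·3.75 = 13 in; A_gv = 13 × 0.5 = 6.5 in².
A_nv = (13 − 3.5·1.3125) × 0.5 = 4.203 in².
A_nt = (2.25 − 0.5·1.3125) × 0.5 = 0.7969 in².
0.6 F_u A_nv = 146.3 kips; 0.6 F_y A_gv = 140.4 kips → shear yielding governs the shear term.
R_n = 140.4 + 1.0 × 58 × 0.7969 = 186.6 kips.
Design strength φR_n = 0.75 × 186.6 = 140 kips.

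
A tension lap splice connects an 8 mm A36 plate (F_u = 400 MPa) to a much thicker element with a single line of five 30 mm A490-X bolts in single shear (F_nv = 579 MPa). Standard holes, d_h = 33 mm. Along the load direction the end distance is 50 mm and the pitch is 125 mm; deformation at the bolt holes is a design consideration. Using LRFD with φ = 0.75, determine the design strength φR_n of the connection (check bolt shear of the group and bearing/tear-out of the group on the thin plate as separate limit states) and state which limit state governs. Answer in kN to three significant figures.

788 kN (bearing governs)

Bolt shear: A_b = π·30²/4 = 706.9 mm²; R_n = 579 × 706.9 × 5 × 1 / 1000 = 2046 kN → 0.75 × 2046 = 1530 kN.
Bearing (1.2 l_c t F_u ≤ 2.4 d t F_u): upper limit = 2.4·30·8·400 / 1000 = 230.4 kN.
  Edge l_c = 50 − 33/2 = 33.5 → r_n = 128.6 kN; interior l_c = 125 − 33 = 92 → r_n = 230.4 kN.
  R_n,bearing = 1·128.6 + 4·230.4 = 1050 kN → 0.75 × 1050 = 788 kN.
Bearing governs: 788 kN.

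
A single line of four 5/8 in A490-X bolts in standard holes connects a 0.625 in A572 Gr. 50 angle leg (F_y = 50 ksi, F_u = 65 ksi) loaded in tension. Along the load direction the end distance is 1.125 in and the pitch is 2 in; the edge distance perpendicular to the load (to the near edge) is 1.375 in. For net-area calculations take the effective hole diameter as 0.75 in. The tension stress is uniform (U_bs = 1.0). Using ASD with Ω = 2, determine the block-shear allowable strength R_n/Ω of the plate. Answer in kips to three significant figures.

Shear plane L_v = 1.125 + 3·2 = 7.125 in; A_gv = 7.125 × 0.625 = 4.453 in².
A_nv = (7.125 − 3.5·0.75) × 0.625 = 2.812 in².
A_nt = (1.375 − 0.5·0.75) × 0.625 = 0.625 in².
0.6 F_u A_nv = 109.7 kips; 0.6 F_y A_gv = 133.6 kips → shear rupture governs the shear term.
R_n = 109.7 + 1.0 × 65 × 0.625 = 150.3 kips.
Allowable strength R_n/Ω = 150.3 / 2 = 75.2 kips.

75.2 kips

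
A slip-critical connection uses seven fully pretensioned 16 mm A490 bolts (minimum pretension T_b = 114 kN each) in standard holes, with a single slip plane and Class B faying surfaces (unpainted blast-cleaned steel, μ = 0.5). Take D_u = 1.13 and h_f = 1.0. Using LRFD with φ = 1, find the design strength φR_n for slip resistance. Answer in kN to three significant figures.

R_n = μ · D_u · h_f · T_b · n_s · n_b = 0.5 × 1.13 × 1.0 × 114 × 1 × 7 = 450.9 kN.
Design strength φR_n = 1 × 450.9 = 451 kN.

451 kN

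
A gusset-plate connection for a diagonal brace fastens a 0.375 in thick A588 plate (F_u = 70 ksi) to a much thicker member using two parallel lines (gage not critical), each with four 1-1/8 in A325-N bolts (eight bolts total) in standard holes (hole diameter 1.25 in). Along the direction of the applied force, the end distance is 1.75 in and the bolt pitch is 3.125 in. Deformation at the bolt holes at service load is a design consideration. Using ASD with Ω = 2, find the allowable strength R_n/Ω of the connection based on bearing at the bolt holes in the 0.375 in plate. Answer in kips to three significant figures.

213 kips

Per bolt r_n = 1.2 l_c t F_u ≤ 2.4 d t F_u; upper limit = 2.4 × 1.125 × 0.375 × 70 = 70.88 kips.
Edge bolt: l_c = 1.75 − 1.25/2 = 1.125 in → 1.2 × 1.125 × 0.375 × 70 = 35.44 → r_n = 35.44 kips.
Interior bolts: l_c = 3.125 − 1.25 = 1.875 in → 1.2 × 1.875 × 0.375 × 70 = 59.06 → r_n = 59.06 kips.
R_n = 2 × 35.44 + 6 × 59.06 = 425.2 kips.
Allowable strength R_n/Ω = 425.2 / 2 = 213 kips.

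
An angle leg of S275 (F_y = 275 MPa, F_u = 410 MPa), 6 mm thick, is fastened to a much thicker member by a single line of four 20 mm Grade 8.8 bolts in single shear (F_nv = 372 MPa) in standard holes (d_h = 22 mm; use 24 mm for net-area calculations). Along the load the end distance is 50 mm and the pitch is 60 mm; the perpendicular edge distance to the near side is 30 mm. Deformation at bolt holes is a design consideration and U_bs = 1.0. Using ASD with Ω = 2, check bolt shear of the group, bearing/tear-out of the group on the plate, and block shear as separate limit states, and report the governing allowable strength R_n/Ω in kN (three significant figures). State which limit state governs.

130 kN (block shear governs)

Bolt shear: A_b = π·20²/4 = 314.2 mm²; R_n = 372 × 314.2 × 4 × 1 / 1000 = 467.5 kN → 467.5 / 2 = 234 kN.
Bearing: edge l_c = 39, r_n = 115.1 kN; interior l_c = 38, r_n = 112.2 kN; R_n = 115.1 + 3·112.2 = 451.7 kN → 226 kN.
Block shear: A_gv = 1380, A_nv = 876, A_nt = 108 mm²; R_n = min(0.6F_uA_nv, 0.6F_yA_gv) + U_bs·F_u·A_nt = 259.8 kN → 130 kN.
Block shear governs: 130 kN.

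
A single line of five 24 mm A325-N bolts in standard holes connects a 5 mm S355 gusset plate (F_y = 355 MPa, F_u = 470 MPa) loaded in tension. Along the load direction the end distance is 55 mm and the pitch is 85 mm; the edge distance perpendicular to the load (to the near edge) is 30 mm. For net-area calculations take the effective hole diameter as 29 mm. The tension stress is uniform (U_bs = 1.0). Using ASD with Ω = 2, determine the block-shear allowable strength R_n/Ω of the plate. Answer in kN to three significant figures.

Shear plane L_v = 55 + 4·85 = 395 mm; A_gv = 395 × 5 = 1975 mm².
A_nv = (395 − 4.5·29) × 5 = 1322 mm².
A_nt = (30 − 0.5·29) × 5 = 77.5 mm².
0.6 F_u A_nv = 372.9 kN; 0.6 F_y A_gv = 420.7 kN → shear rupture governs the shear term.
R_n = 372.9 + 1.0 × 470 × 77.5 / 1000 = 409.4 kN.
Allowable strength R_n/Ω = 409.4 / 2 = 205 kN.

205 kN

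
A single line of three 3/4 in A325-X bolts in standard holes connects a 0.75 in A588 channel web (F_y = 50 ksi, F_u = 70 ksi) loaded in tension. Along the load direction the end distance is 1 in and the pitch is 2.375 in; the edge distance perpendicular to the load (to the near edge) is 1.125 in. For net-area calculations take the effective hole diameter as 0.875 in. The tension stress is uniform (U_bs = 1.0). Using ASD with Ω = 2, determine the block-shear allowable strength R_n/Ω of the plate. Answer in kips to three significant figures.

Shear plane L_v = 1 + 2·2.375 = 5.75 in; A_gv = 5.75 × 0.75 = 4.312 in².
A_nv = (5.75 − 2.5·0.875) × 0.75 = 2.672 in².
A_nt = (1.125 − 0.5·0.875) × 0.75 = 0.5156 in².
0.6 F_u A_nv = 112.2 kips; 0.6 F_y A_gv = 129.4 kips → shear rupture governs the shear term.
R_n = 112.2 + 1.0 × 70 × 0.5156 = 148.3 kips.
Allowable strength R_n/Ω = 148.3 / 2 = 74.2 kips.

74.2 kips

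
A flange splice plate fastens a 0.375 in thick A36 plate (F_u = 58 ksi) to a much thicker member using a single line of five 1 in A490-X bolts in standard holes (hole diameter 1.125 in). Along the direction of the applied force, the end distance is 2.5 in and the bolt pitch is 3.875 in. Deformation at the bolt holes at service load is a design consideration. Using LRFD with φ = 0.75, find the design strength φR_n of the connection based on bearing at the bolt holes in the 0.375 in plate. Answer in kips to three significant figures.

Per bolt r_n = 1.2 l_c t F_u ≤ 2.4 d t F_u; upper limit = 2.4 × 1 × 0.375 × 58 = 52.2 kips.
Edge bolt: l_c = 2.5 − 1.125/2 = 1.938 in → 1.2 × 1.938 × 0.375 × 58 = 50.57 → r_n = 50.57 kips.
Interior bolts: l_c = 3.875 − 1.125 = 2.75 in → 1.2 × 2.75 × 0.375 × 58 = 71.77 → r_n = 52.2 kips.
R_n = 1 × 50.57 + 4 × 52.2 = 259.4 kips.
Design strength φR_n = 0.75 × 259.4 = 195 kips.

195 kips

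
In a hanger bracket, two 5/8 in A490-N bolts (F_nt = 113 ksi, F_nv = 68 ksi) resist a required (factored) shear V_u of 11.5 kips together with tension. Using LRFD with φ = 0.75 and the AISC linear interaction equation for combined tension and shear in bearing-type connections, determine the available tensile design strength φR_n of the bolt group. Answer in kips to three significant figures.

A_b = π·0.625²/4 = 0.3068 in²; f_rv = 11.5 / (2 × 0.3068) = 18.74 ksi.
F'_nt = 1.3 F_nt − (F_nt / φF_nv) f_rv = 1.3·113 − (113/(0.75·68))·18.74 = 105.4 ksi, capped at F_nt → F'_nt = 105.4 ksi.
R_n = F'_nt · A_b · n = 105.4 × 0.3068 × 2 = 64.66 kips.
Design strength φR_n = 0.75 × 64.66 = 48.5 kips.

48.5 kips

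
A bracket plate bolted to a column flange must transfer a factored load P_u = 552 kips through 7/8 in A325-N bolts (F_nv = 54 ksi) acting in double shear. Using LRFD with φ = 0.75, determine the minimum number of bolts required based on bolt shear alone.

A_b = π·0.875²/4 = 0.6013 in².
Per-bolt design strength φR_n = 0.75 × 54 × 0.6013 × 2 = 48.71 kips.
n ≥ 552 / 48.71 = 11.33 → use 12 bolts.

12 bolts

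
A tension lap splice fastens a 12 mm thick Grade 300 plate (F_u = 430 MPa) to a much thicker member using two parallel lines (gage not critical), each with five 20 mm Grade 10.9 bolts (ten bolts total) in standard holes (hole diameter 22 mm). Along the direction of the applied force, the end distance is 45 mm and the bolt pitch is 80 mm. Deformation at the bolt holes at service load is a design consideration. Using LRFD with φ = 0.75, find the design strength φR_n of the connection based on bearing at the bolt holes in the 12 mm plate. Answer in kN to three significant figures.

1800 kN

Per bolt r_n = 1.2 l_c t F_u ≤ 2.4 d t F_u; upper limit = 2.4 × 20 × 12 × 430 / 1000 = 247.7 kN.
Edge bolt: l_c = 45 − 22/2 = 34 mm → 1.2 × 34 × 12 × 430 / 1000 = 210.5 → r_n = 210.5 kN.
Interior bolts: l_c = 80 − 22 = 58 mm → 1.2 × 58 × 12 × 430 / 1000 = 359.1 → r_n = 247.7 kN.
R_n = 2 × 210.5 + 8 × 247.7 = 2402 kN.
Design strength φR_n = 0.75 × 2402 = 1800 kN.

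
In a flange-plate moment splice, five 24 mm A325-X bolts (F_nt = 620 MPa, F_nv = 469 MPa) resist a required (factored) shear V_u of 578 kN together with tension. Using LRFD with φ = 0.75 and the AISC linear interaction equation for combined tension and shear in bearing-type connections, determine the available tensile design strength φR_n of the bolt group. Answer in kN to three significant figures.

603 kN

A_b = π·24²/4 = 452.4 mm²; f_rv = 578 × 1000 / (5 × 452.4) = 255.5 MPa.
F'_nt = 1.3 F_nt − (F_nt / φF_nv) f_rv = 1.3·620 − (620/(0.75·469))·255.5 = 355.6 MPa, capped at F_nt → F'_nt = 355.6 MPa.
R_n = F'_nt · A_b · n = 355.6 × 452.4 × 5 / 1000 = 804.3 kN.
Design strength φR_n = 0.75 × 804.3 = 603 kN.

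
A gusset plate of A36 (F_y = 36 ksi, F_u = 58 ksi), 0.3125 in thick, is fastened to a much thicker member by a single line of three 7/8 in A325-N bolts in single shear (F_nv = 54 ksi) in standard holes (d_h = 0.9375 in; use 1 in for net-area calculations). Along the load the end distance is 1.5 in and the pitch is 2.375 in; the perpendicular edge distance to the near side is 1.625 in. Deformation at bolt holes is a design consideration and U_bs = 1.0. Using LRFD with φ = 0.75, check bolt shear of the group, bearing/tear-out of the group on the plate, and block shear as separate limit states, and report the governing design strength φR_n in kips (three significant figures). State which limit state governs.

45.9 kips (block shear governs)

Bolt shear: A_b = π·0.875²/4 = 0.6013 in²; R_n = 54 × 0.6013 × 3 × 1 = 97.41 kips → 0.75 × 97.41 = 73.1 kips.
Bearing: edge l_c = 1.031, r_n = 22.43 kips; interior l_c = 1.438, r_n = 31.27 kips; R_n = 22.43 + 2·31.27 = 84.96 kips → 63.7 kips.
Block shear: A_gv = 1.953, A_nv = 1.172, A_nt = 0.3516 in²; R_n = min(0.6F_uA_nv, 0.6F_yA_gv) + U_bs·F_u·A_nt = 61.17 kips → 45.9 kips.
Block shear governs: 45.9 kips.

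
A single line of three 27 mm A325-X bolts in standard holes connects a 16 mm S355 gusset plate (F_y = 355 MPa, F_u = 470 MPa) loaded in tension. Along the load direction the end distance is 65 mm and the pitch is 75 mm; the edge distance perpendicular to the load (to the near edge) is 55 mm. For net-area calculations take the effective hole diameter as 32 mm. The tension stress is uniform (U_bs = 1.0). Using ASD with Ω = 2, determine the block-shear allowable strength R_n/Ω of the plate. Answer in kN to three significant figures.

Shear plane L_v = 65 + 2·75 = 215 mm; A_gv = 215 × 16 = 3440 mm².
A_nv = (215 − 2.5·32) × 16 = 2160 mm².
A_nt = (55 − 0.5·32) × 16 = 624 mm².
0.6 F_u A_nv = 609.1 kN; 0.6 F_y A_gv = 732.7 kN → shear rupture governs the shear term.
R_n = 609.1 + 1.0 × 470 × 624 / 1000 = 902.4 kN.
Allowable strength R_n/Ω = 902.4 / 2 = 451 kN.

451 kN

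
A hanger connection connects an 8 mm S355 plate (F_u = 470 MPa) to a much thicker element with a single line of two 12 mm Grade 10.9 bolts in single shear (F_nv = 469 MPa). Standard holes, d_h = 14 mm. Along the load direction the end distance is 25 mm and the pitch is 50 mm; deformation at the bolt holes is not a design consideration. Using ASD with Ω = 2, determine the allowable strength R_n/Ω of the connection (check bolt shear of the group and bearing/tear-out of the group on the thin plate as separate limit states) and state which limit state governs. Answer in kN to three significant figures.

53 kN (bolt shear governs)

Bolt shear: A_b = π·12²/4 = 113.1 mm²; R_n = 469 × 113.1 × 2 × 1 / 1000 = 106.1 kN → 106.1 / 2 = 53 kN.
Bearing (1.5 l_c t F_u ≤ 3.0 d t F_u): upper limit = 3.0·12·8·470 / 1000 = 135.4 kN.
  Edge l_c = 25 − 14/2 = 18 → r_n = 101.5 kN; interior l_c = 50 − 14 = 36 → r_n = 135.4 kN.
  R_n,bearing = 1·101.5 + 1·135.4 = 236.9 kN → 236.9 / 2 = 118 kN.
Bolt shear governs: 53 kN.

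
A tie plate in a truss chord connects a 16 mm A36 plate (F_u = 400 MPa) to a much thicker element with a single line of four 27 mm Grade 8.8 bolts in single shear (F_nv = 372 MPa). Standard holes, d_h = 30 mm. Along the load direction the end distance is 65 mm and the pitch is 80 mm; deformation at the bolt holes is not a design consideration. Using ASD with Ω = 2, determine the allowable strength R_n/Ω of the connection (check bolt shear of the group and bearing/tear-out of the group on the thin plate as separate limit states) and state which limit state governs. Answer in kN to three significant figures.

Bolt shear: A_b = π·27²/4 = 572.6 mm²; R_n = 372 × 572.6 × 4 × 1 / 1000 = 852 kN → 852 / 2 = 426 kN.
Bearing (1.5 l_c t F_u ≤ 3.0 d t F_u): upper limit = 3.0·27·16·400 / 1000 = 518.4 kN.
  Edge l_c = 65 − 30/2 = 50 → r_n = 480 kN; interior l_c = 80 − 30 = 50 → r_n = 480 kN.
  R_n,bearing = 1·480 + 3·480 = 1920 kN → 1920 / 2 = 960 kN.
Bolt shear governs: 426 kN.

426 kN (bolt shear governs)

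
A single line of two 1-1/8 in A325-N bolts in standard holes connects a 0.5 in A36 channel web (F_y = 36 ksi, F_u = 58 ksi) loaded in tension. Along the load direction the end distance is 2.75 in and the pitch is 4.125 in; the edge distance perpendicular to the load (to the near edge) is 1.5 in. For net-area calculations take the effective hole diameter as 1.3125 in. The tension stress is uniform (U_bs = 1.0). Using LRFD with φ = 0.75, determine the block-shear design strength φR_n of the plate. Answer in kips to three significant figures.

Shear plane L_v = 2.75 + 1·4.125 = 6.875 in; A_gv = 6.875 × 0.5 = 3.438 in².
A_nv = (6.875 − 1.5·1.3125) × 0.5 = 2.453 in².
A_nt = (1.5 − 0.5·1.3125) × 0.5 = 0.4219 in².
0.6 F_u A_nv = 85.37 kips; 0.6 F_y A_gv = 74.25 kips → shear yielding governs the shear term.
R_n = 74.25 + 1.0 × 58 × 0.4219 = 98.72 kips.
Design strength φR_n = 0.75 × 98.72 = 74 kips.

74 kips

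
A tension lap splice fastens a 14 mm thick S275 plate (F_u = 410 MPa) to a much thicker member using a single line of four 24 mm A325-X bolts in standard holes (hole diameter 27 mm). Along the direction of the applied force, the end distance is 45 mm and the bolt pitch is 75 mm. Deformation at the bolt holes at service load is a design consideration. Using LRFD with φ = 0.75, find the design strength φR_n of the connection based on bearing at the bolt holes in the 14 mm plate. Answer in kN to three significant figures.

Per bolt r_n = 1.2 l_c t F_u ≤ 2.4 d t F_u; upper limit = 2.4 × 24 × 14 × 410 / 1000 = 330.6 kN.
Edge bolt: l_c = 45 − 27/2 = 31.5 mm → 1.2 × 31.5 × 14 × 410 / 1000 = 217 → r_n = 217 kN.
Interior bolts: l_c = 75 − 27 = 48 mm → 1.2 × 48 × 14 × 410 / 1000 = 330.6 → r_n = 330.6 kN.
R_n = 1 × 217 + 3 × 330.6 = 1209 kN.
Design strength φR_n = 0.75 × 1209 = 907 kN.

907 kN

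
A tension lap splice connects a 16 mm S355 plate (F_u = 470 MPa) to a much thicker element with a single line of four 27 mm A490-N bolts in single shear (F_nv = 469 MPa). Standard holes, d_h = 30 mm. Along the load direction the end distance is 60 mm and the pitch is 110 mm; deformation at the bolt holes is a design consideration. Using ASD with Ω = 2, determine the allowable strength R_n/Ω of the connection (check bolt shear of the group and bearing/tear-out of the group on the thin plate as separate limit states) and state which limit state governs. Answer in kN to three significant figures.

Bolt shear: A_b = π·27²/4 = 572.6 mm²; R_n = 469 × 572.6 × 4 × 1 / 1000 = 1074 kN → 1074 / 2 = 537 kN.
Bearing (1.2 l_c t F_u ≤ 2.4 d t F_u): upper limit = 2.4·27·16·470 / 1000 = 487.3 kN.
  Edge l_c = 60 − 30/2 = 45 → r_n = 406.1 kN; interior l_c = 110 − 30 = 80 → r_n = 487.3 kN.
  R_n,bearing = 1·406.1 + 3·487.3 = 1868 kN → 1868 / 2 = 934 kN.
Bolt shear governs: 537 kN.

537 kN (bolt shear governs)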